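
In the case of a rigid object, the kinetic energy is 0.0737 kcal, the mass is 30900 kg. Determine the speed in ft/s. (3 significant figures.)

Rearranging: v = √(2·KE/m).
KE = 0.0737 kcal = 308.4 J; m = 30900 kg.
v = 0.1413 m/s
0.1413 m/s × (1 ft/s / 0.3048 m/s) = 0.4635 ft/s

0.464 ft/s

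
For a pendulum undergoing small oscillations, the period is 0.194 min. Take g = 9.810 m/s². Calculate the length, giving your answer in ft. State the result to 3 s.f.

110 ft

Solving T = 2π√(L/g) for L: L = g·(T/2π)².
T = 0.194 min = 11.64 s; g = 9.810 m/s².
L = 33.67 m
33.67 m × (1 ft / 0.3048 m) = 110.5 ft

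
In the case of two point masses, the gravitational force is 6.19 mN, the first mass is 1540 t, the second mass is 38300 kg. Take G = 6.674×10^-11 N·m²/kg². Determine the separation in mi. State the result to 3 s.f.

0.0157 mi

Rearranging: r = √(G·m₁m₂/F).
F = 6.19 mN = 0.006190 N; m₁ = 1540 t = 1.540×10^6 kg; m₂ = 38300 kg; G = 6.674×10^-11 N·m²/kg².
r = 25.22 m
25.22 m × (1 mi / 1609 m) = 0.01567 mi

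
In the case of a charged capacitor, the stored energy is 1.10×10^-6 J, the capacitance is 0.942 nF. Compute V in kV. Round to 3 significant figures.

0.0483 kV

Rearranging: V = √(2E/C).
E = 1.10×10^-6 J; C = 0.942 nF = 9.420×10^-10 F.
V = 48.33 V  (the unit combination reduces to kg·m²/(A·s³) = V)
48.33 V × (1 kV / 1000 V) = 0.04833 kV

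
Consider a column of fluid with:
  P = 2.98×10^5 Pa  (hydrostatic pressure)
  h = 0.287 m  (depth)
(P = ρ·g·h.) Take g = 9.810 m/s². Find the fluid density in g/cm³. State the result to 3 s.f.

Solving P = ρ·g·h for ρ: ρ = P/(g·h).
P = 2.98×10^5 Pa; h = 0.287 m; g = 9.810 m/s².
ρ = 1.058×10^5 kg/m³
1.058×10^5 kg/m³ × (1 g/cm³ / 1000 kg/m³) = 105.8 g/cm³

106 g/cm³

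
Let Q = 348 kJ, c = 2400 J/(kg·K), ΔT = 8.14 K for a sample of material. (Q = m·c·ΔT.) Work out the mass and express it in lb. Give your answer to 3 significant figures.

Rearranging: m = Q/(c·ΔT).
Q = 348 kJ = 3.480×10^5 J; c = 2400 J/(kg·K); ΔT = 8.14 K.
m = 17.81 kg
17.81 kg × (1 lb / 0.4536 kg) = 39.27 lb

39.3 lb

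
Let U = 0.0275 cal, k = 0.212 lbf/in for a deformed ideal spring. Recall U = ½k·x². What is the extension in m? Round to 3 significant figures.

Rearranging U = ½k·x² for x: x = √(2U/k).
U = 0.0275 cal = 0.1151 J; k = 0.212 lbf/in = 37.13 N/m.
x = 0.07873 m

0.0787 m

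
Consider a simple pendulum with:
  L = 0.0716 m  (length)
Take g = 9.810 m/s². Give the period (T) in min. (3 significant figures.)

Directly: T = 2π√(L/g).
L = 0.0716 m; g = 9.810 m/s².
T = 0.5368 s
0.5368 s × (1 min / 60.00 s) = 0.008946 min

0.00895 min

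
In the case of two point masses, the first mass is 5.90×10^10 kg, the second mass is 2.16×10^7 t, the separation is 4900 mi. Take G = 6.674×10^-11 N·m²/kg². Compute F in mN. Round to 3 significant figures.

From Newton's law of gravitation: F = Gm₁m₂/r².
m₁ = 5.90×10^10 kg; m₂ = 2.16×10^7 t = 2.160×10^10 kg; r = 4900 mi = 7.886×10^6 m; G = 6.674×10^-11 N·m²/kg².
F = 0.001368 N  (the unit combination reduces to kg·m/s² = N)
0.001368 N × (1 mN / 0.001000 N) = 1.368 mN

1.37 mN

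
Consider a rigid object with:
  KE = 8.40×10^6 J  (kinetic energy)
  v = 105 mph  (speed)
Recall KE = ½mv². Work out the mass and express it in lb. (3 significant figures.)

16800 lb

Solving KE = ½mv² for m: m = 2·KE/v².
KE = 8.40×10^6 J; v = 105 mph = 46.94 m/s.
m = 7625 kg
7625 kg × (1 lb / 0.4536 kg) = 16810 lb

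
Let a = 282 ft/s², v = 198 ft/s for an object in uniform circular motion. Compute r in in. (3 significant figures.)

Rearranging a = v²/r for r: r = v²/a.
a = 282 ft/s² = 85.95 m/s²; v = 198 ft/s = 60.35 m/s.
r = 42.37 m
42.37 m × (1 in / 0.02540 m) = 1668 in

1670 in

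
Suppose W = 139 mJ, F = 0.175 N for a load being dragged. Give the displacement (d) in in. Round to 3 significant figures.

31.3 in

Rearranging: d = W/F.
W = 139 mJ = 0.1390 J; F = 0.175 N.
d = 0.7943 m
0.7943 m × (1 in / 0.02540 m) = 31.27 in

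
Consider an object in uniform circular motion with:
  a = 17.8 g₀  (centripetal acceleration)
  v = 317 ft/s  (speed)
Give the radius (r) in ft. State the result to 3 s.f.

Solving a = v²/r for r: r = v²/a.
a = 17.8 g₀ = 174.6 m/s²; v = 317 ft/s = 96.62 m/s.
r = 53.48 m
53.48 m × (1 ft / 0.3048 m) = 175.5 ft

175 ft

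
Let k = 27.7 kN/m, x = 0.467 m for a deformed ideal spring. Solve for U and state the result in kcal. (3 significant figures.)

0.722 kcal

Directly: U = ½kx².
k = 27.7 kN/m = 27700 N/m; x = 0.467 m.
U = 3021 J
3021 J × (1 kcal / 4184 J) = 0.7219 kcal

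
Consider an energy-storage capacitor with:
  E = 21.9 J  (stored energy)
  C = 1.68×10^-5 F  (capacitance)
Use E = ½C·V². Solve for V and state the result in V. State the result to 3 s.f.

Solving E = ½C·V² for V: V = √(2E/C).
E = 21.9 J; C = 1.68×10^-5 F.
V = 1615 V

1610 V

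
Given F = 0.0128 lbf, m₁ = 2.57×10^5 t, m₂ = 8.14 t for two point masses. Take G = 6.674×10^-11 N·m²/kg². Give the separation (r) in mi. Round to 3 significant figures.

0.0308 mi

From Newton's law of gravitation: r = √(G·m₁m₂/F).
F = 0.0128 lbf = 0.05694 N; m₁ = 2.57×10^5 t = 2.570×10^8 kg; m₂ = 8.14 t = 8140 kg; G = 6.674×10^-11 N·m²/kg².
r = 49.52 m
49.52 m × (1 mi / 1609 m) = 0.03077 mi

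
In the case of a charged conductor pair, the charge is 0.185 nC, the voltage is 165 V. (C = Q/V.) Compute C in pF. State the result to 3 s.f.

1.12 pF

C is given directly by: C = Q/V.
Q = 0.185 nC = 1.850×10^-10 C; V = 165 V.
C = 1.121×10^-12 F
1.121×10^-12 F × (1 pF / 1.000×10^-12 F) = 1.121 pF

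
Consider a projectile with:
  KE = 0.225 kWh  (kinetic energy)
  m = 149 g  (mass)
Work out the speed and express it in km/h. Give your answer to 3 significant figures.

Solving KE = ½mv² for v: v = √(2·KE/m).
KE = 0.225 kWh = 8.100×10^5 J; m = 149 g = 0.1490 kg.
v = 3297 m/s
3297 m/s × (1 km/h / 0.2778 m/s) = 11870 km/h

11900 km/h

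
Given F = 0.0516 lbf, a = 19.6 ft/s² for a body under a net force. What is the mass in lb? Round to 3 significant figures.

0.0847 lb

Rearranging: m = F/a.
F = 0.0516 lbf = 0.2295 N; a = 19.6 ft/s² = 5.974 m/s².
m = 0.03842 kg
0.03842 kg × (1 lb / 0.4536 kg) = 0.08470 lb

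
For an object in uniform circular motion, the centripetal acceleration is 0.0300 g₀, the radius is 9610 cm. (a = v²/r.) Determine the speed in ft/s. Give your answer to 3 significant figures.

17.4 ft/s

Rearranging a = v²/r for v: v = √(a·r).
a = 0.0300 g₀ = 0.2942 m/s²; r = 9610 cm = 96.10 m.
v = 5.317 m/s
5.317 m/s × (1 ft/s / 0.3048 m/s) = 17.44 ft/s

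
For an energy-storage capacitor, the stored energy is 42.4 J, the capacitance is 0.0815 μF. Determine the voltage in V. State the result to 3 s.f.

Rearranging E = ½C·V² for V: V = √(2E/C).
E = 42.4 J; C = 0.0815 μF = 8.150×10^-8 F.
V = 32257 V  (the unit combination reduces to kg·m²/(A·s³) = V)

32300 V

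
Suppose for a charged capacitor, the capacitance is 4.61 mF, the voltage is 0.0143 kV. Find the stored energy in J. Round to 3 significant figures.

0.471 J

Directly: E = ½CV².
C = 4.61 mF = 0.004610 F; V = 0.0143 kV = 14.30 V.
E = 0.4713 J  (the unit combination reduces to kg·m²/s² = J)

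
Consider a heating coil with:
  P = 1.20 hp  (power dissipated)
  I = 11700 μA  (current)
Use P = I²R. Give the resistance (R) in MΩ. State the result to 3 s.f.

6.54 MΩ

Rearranging P = I²R for R: R = P/I².
P = 1.20 hp = 894.8 W; I = 11700 μA = 0.01170 A.
R = 6.537×10^6 Ω
6.537×10^6 Ω × (1 MΩ / 1.000×10^6 Ω) = 6.537 MΩ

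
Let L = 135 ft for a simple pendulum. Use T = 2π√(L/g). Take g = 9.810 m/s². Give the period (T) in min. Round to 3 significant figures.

Directly: T = 2π√(L/g).
L = 135 ft = 41.15 m; g = 9.810 m/s².
T = 12.87 s
12.87 s × (1 min / 60.00 s) = 0.2145 min

0.214 min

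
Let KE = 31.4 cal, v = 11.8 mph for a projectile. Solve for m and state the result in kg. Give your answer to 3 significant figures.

Rearranging: m = 2·KE/v².
KE = 31.4 cal = 131.4 J; v = 11.8 mph = 5.275 m/s.
m = 9.443 kg

9.44 kg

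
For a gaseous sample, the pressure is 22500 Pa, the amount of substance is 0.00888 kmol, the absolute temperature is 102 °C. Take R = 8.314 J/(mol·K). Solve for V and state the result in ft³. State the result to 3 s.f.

Solving PV = nRT for V: V = nRT/P.
P = 22500 Pa; n = 0.00888 kmol = 8.880 mol; T = 102 °C = 375.1 K; R = 8.314 J/(mol·K).
V = 1.231 m³
1.231 m³ × (1 ft³ / 0.02832 m³) = 43.47 ft³

43.5 ft³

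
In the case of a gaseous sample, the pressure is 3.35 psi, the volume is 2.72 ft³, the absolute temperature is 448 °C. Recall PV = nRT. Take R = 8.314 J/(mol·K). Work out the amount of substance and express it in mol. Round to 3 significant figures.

Rearranging PV = nRT for n: n = PV/(RT).
P = 3.35 psi = 23097 Pa; V = 2.72 ft³ = 0.07702 m³; T = 448 °C = 721.1 K; R = 8.314 J/(mol·K).
n = 0.2967 mol

0.297 mol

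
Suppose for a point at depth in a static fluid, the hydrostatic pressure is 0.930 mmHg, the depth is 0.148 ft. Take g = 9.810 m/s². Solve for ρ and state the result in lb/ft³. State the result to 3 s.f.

Solving P = ρ·g·h for ρ: ρ = P/(g·h).
P = 0.930 mmHg = 124.0 Pa; h = 0.148 ft = 0.04511 m; g = 9.810 m/s².
ρ = 280.2 kg/m³
280.2 kg/m³ × (1 lb/ft³ / 16.02 kg/m³) = 17.49 lb/ft³

17.5 lb/ft³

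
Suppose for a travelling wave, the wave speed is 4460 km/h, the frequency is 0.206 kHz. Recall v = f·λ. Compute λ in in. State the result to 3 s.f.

237 in

Solving v = f·λ for λ: λ = v/f.
v = 4460 km/h = 1239 m/s; f = 0.206 kHz = 206.0 Hz.
λ = 6.014 m
6.014 m × (1 in / 0.02540 m) = 236.8 in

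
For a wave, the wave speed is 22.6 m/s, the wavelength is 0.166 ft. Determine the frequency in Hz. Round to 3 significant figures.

447 Hz

Rearranging: f = v/λ.
v = 22.6 m/s; λ = 0.166 ft = 0.05060 m.
f = 446.7 Hz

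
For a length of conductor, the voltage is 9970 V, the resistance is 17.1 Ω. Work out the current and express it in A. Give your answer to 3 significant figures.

583 A

From Ohm's law: I = V/R.
V = 9970 V; R = 17.1 Ω.
I = 583.0 A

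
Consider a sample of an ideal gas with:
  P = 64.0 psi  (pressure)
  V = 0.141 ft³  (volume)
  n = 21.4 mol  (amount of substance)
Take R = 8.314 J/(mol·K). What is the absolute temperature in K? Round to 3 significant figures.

9.90 K

Solving PV = nRT for T: T = PV/(nR).
P = 64.0 psi = 4.413×10^5 Pa; V = 0.141 ft³ = 0.003993 m³; n = 21.4 mol; R = 8.314 J/(mol·K).
T = 9.902 K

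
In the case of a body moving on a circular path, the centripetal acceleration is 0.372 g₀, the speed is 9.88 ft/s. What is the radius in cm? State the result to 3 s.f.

249 cm

Rearranging: r = v²/a.
a = 0.372 g₀ = 3.648 m/s²; v = 9.88 ft/s = 3.011 m/s.
r = 2.486 m
2.486 m × (1 cm / 0.01000 m) = 248.6 cm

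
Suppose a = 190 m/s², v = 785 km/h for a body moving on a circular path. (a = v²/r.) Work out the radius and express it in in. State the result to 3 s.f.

9850 in

Rearranging: r = v²/a.
a = 190 m/s²; v = 785 km/h = 218.1 m/s.
r = 250.3 m
250.3 m × (1 in / 0.02540 m) = 9853 in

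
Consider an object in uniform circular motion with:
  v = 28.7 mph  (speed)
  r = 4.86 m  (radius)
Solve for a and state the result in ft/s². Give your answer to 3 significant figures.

Directly: a = v²/r.
v = 28.7 mph = 12.83 m/s; r = 4.86 m.
a = 33.87 m/s²
33.87 m/s² × (1 ft/s² / 0.3048 m/s²) = 111.1 ft/s²

111 ft/s²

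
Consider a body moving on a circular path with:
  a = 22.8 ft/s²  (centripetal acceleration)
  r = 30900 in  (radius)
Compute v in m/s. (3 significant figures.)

73.9 m/s

Solving a = v²/r for v: v = √(a·r).
a = 22.8 ft/s² = 6.949 m/s²; r = 30900 in = 784.9 m.
v = 73.85 m/s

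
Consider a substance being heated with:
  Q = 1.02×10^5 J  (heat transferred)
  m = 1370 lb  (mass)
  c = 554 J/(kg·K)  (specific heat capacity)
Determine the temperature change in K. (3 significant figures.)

Rearranging: ΔT = Q/(m·c).
Q = 1.02×10^5 J; m = 1370 lb = 621.4 kg; c = 554 J/(kg·K).
ΔT = 0.2963 K

0.296 K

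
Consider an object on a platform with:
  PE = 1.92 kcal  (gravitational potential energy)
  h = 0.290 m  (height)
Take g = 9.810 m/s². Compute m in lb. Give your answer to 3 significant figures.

6230 lb

Solving PE = m·g·h for m: m = PE/(g·h).
PE = 1.92 kcal = 8033 J; h = 0.290 m; g = 9.810 m/s².
m = 2824 kg
2824 kg × (1 lb / 0.4536 kg) = 6225 lb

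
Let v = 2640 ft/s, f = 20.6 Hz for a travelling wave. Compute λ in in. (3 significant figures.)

1540 in

Rearranging: λ = v/f.
v = 2640 ft/s = 804.7 m/s; f = 20.6 Hz.
λ = 39.06 m
39.06 m × (1 in / 0.02540 m) = 1538 in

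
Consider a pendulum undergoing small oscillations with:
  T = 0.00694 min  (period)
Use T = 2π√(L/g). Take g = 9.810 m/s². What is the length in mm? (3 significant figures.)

Rearranging: L = g·(T/2π)².
T = 0.00694 min = 0.4164 s; g = 9.810 m/s².
L = 0.04309 m
0.04309 m × (1 mm / 0.001000 m) = 43.09 mm

43.1 mm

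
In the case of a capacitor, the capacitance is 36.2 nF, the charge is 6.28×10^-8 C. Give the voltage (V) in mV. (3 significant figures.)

Rearranging: V = Q/C.
C = 36.2 nF = 3.620×10^-8 F; Q = 6.28×10^-8 C.
V = 1.735 V
1.735 V × (1 mV / 0.001000 V) = 1735 mV

1730 mV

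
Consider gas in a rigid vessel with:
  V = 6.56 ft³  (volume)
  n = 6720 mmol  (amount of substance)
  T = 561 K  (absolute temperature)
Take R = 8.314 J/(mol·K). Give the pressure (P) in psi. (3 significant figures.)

From the ideal-gas law: P = nRT/V.
V = 6.56 ft³ = 0.1858 m³; n = 6720 mmol = 6.720 mol; T = 561 K; R = 8.314 J/(mol·K).
P = 1.687×10^5 Pa
1.687×10^5 Pa × (1 psi / 6895 Pa) = 24.47 psi

24.5 psi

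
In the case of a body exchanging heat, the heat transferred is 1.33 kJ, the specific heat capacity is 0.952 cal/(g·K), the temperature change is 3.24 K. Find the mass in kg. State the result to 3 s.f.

0.103 kg

Solving Q = m·c·ΔT for m: m = Q/(c·ΔT).
Q = 1.33 kJ = 1330 J; c = 0.952 cal/(g·K) = 3983 J/(kg·K); ΔT = 3.24 K.
m = 0.1031 kg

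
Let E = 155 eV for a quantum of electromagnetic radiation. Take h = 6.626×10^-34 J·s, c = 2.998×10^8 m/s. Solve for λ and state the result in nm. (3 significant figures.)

8.00 nm

Solving E = h·c/λ for λ: λ = hc/E.
E = 155 eV = 2.483×10^-17 J; h = 6.626×10^-34 J·s; c = 2.998×10^8 m/s.
λ = 7.999×10^-9 m
7.999×10^-9 m × (1 nm / 1.000×10^-9 m) = 7.999 nm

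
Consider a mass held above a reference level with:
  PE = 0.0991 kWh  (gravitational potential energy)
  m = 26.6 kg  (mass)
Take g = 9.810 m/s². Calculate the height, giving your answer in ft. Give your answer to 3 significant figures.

4490 ft

Rearranging PE = m·g·h for h: h = PE/(m·g).
PE = 0.0991 kWh = 3.568×10^5 J; m = 26.6 kg; g = 9.810 m/s².
h = 1367 m
1367 m × (1 ft / 0.3048 m) = 4485 ft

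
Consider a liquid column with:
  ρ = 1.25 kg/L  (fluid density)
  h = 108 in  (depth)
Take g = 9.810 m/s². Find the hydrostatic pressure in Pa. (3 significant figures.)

33600 Pa

Directly: P = ρgh.
ρ = 1.25 kg/L = 1250 kg/m³; h = 108 in = 2.743 m; g = 9.810 m/s².
P = 33638 Pa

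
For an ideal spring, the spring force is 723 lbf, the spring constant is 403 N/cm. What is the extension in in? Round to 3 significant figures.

From Hooke's law: x = F/k.
F = 723 lbf = 3216 N; k = 403 N/cm = 40300 N/m.
x = 0.07980 m
0.07980 m × (1 in / 0.02540 m) = 3.142 in

3.14 in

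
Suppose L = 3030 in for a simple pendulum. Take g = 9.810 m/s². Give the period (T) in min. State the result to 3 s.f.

0.293 min

T is given directly by: T = 2π√(L/g).
L = 3030 in = 76.96 m; g = 9.810 m/s².
T = 17.60 s
17.60 s × (1 min / 60.00 s) = 0.2933 min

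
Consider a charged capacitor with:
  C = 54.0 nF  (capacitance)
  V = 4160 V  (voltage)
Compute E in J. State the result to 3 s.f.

E is given directly by: E = ½CV².
C = 54.0 nF = 5.400×10^-8 F; V = 4160 V.
E = 0.4673 J  (the unit combination reduces to kg·m²/s² = J)

0.467 J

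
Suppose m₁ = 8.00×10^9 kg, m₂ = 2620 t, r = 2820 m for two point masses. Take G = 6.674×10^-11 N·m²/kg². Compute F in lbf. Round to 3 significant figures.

Directly: F = Gm₁m₂/r².
m₁ = 8.00×10^9 kg; m₂ = 2620 t = 2.620×10^6 kg; r = 2820 m; G = 6.674×10^-11 N·m²/kg².
F = 0.1759 N
0.1759 N × (1 lbf / 4.448 N) = 0.03955 lbf

0.0395 lbf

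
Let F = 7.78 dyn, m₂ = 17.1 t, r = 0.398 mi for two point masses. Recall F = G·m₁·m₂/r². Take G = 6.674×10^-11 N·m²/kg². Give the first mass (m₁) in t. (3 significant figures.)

28000 t

From Newton's law of gravitation: m₁ = F·r²/(G·m₂).
F = 7.78 dyn = 7.780×10^-5 N; m₂ = 17.1 t = 17100 kg; r = 0.398 mi = 640.5 m; G = 6.674×10^-11 N·m²/kg².
m₁ = 2.797×10^7 kg
2.797×10^7 kg × (1 t / 1000 kg) = 27968 t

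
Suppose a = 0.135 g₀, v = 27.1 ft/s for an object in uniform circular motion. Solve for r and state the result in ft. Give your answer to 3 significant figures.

169 ft

Solving a = v²/r for r: r = v²/a.
a = 0.135 g₀ = 1.324 m/s²; v = 27.1 ft/s = 8.260 m/s.
r = 51.54 m
51.54 m × (1 ft / 0.3048 m) = 169.1 ft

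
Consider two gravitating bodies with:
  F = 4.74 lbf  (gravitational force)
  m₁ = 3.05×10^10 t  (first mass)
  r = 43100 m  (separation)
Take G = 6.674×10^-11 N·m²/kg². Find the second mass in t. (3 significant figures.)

Rearranging F = G·m₁·m₂/r² for m₂: m₂ = F·r²/(G·m₁).
F = 4.74 lbf = 21.08 N; m₁ = 3.05×10^10 t = 3.050×10^13 kg; r = 43100 m; G = 6.674×10^-11 N·m²/kg².
m₂ = 1.924×10^7 kg
1.924×10^7 kg × (1 t / 1000 kg) = 19241 t

19200 t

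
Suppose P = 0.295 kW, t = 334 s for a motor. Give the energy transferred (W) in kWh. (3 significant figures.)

Rearranging P = W/t for W: W = P·t.
P = 0.295 kW = 295.0 W; t = 334 s.
W = 98530 J
98530 J × (1 kWh / 3.600×10^6 J) = 0.02737 kWh

0.0274 kWh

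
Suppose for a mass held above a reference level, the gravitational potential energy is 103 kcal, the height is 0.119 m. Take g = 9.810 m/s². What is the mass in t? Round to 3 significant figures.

369 t

Rearranging: m = PE/(g·h).
PE = 103 kcal = 4.310×10^5 J; h = 0.119 m; g = 9.810 m/s².
m = 3.692×10^5 kg
3.692×10^5 kg × (1 t / 1000 kg) = 369.2 t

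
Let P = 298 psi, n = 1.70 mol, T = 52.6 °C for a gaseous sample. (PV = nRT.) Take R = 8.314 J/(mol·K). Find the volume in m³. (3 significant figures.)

From the ideal-gas law: V = nRT/P.
P = 298 psi = 2.055×10^6 Pa; n = 1.70 mol; T = 52.6 °C = 325.8 K; R = 8.314 J/(mol·K).
V = 0.002241 m³

0.00224 m³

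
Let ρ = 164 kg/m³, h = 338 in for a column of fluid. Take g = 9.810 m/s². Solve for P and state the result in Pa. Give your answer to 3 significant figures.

P is given directly by: P = ρgh.
ρ = 164 kg/m³; h = 338 in = 8.585 m; g = 9.810 m/s².
P = 13812 Pa

13800 Pa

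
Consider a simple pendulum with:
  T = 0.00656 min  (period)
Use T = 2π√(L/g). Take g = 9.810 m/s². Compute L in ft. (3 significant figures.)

Rearranging: L = g·(T/2π)².
T = 0.00656 min = 0.3936 s; g = 9.810 m/s².
L = 0.03850 m
0.03850 m × (1 ft / 0.3048 m) = 0.1263 ft

0.126 ft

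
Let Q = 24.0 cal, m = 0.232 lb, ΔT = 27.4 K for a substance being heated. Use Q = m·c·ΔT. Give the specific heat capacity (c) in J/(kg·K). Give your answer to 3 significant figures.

34.8 J/(kg·K)

Solving Q = m·c·ΔT for c: c = Q/(m·ΔT).
Q = 24.0 cal = 100.4 J; m = 0.232 lb = 0.1052 kg; ΔT = 27.4 K.
c = 34.83 J/(kg·K)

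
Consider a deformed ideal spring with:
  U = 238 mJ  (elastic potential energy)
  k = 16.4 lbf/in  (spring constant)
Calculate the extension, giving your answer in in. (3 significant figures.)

0.507 in

Rearranging U = ½k·x² for x: x = √(2U/k).
U = 238 mJ = 0.2380 J; k = 16.4 lbf/in = 2872 N/m.
x = 0.01287 m
0.01287 m × (1 in / 0.02540 m) = 0.5068 in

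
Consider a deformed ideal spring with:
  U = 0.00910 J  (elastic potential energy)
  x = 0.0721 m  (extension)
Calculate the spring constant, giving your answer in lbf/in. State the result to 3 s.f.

Rearranging: k = 2U/x².
U = 0.00910 J; x = 0.0721 m.
k = 3.501 N/m
3.501 N/m × (1 lbf/in / 175.1 N/m) = 0.01999 lbf/in

0.0200 lbf/in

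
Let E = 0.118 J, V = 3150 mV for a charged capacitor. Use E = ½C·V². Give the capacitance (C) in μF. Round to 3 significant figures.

Rearranging E = ½C·V² for C: C = 2E/V².
E = 0.118 J; V = 3150 mV = 3.150 V.
C = 0.02378 F
0.02378 F × (1 μF / 1.000×10^-6 F) = 23784 μF

23800 μF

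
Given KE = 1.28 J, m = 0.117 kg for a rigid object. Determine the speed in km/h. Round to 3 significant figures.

Rearranging: v = √(2·KE/m).
KE = 1.28 J; m = 0.117 kg.
v = 4.678 m/s
4.678 m/s × (1 km/h / 0.2778 m/s) = 16.84 km/h

16.8 km/h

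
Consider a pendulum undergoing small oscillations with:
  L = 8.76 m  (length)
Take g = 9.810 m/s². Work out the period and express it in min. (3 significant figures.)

0.0990 min

T is given directly by: T = 2π√(L/g).
L = 8.76 m; g = 9.810 m/s².
T = 5.937 s
5.937 s × (1 min / 60.00 s) = 0.09896 min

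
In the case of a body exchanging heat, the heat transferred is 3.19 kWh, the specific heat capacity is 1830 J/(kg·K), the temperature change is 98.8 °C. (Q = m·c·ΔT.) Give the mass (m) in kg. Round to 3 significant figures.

63.5 kg

Rearranging: m = Q/(c·ΔT).
Q = 3.19 kWh = 1.148×10^7 J; c = 1830 J/(kg·K); ΔT = 98.8 °C = 98.80 K.
m = 63.52 kg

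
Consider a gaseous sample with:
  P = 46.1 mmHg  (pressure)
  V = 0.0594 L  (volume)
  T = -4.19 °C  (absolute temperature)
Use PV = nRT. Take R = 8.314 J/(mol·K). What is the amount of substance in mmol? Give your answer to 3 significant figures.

From the ideal-gas law: n = PV/(RT).
P = 46.1 mmHg = 6146 Pa; V = 0.0594 L = 5.940×10^-5 m³; T = -4.19 °C = 269.0 K; R = 8.314 J/(mol·K).
n = 1.633×10^-4 mol
1.633×10^-4 mol × (1 mmol / 0.001000 mol) = 0.1633 mmol

0.163 mmol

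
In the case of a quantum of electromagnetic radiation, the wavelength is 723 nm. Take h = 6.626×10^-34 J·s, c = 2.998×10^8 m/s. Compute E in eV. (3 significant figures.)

Directly: E = hc/λ.
λ = 723 nm = 7.230×10^-7 m; h = 6.626×10^-34 J·s; c = 2.998×10^8 m/s.
E = 2.748×10^-19 J  (the unit combination reduces to kg·m²/s² = J)
2.748×10^-19 J × (1 eV / 1.602×10^-19 J) = 1.715 eV

1.71 eV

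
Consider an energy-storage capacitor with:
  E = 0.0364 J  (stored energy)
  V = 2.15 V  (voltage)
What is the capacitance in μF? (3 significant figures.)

15700 μF

Solving E = ½C·V² for C: C = 2E/V².
E = 0.0364 J; V = 2.15 V.
C = 0.01575 F
0.01575 F × (1 μF / 1.000×10^-6 F) = 15749 μF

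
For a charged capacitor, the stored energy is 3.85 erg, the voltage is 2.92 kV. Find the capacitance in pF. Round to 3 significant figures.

0.0903 pF

Rearranging E = ½C·V² for C: C = 2E/V².
E = 3.85 erg = 3.850×10^-7 J; V = 2.92 kV = 2920 V.
C = 9.031×10^-14 F
9.031×10^-14 F × (1 pF / 1.000×10^-12 F) = 0.09031 pF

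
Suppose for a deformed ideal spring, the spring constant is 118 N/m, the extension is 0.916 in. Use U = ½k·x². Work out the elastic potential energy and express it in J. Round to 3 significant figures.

0.0319 J

U is given directly by: U = ½kx².
k = 118 N/m; x = 0.916 in = 0.02327 m.
U = 0.03194 J  (the unit combination reduces to kg·m²/s² = J)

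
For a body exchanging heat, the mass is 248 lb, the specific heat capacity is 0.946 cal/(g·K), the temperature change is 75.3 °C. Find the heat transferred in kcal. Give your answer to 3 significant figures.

Q is given directly by: Q = mcΔT.
m = 248 lb = 112.5 kg; c = 0.946 cal/(g·K) = 3958 J/(kg·K); ΔT = 75.3 °C = 75.30 K.
Q = 3.353×10^7 J
3.353×10^7 J × (1 kcal / 4184 J) = 8013 kcal

8010 kcal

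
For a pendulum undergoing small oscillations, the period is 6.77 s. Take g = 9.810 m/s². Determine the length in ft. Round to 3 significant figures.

37.4 ft

Solving T = 2π√(L/g) for L: L = g·(T/2π)².
T = 6.77 s; g = 9.810 m/s².
L = 11.39 m
11.39 m × (1 ft / 0.3048 m) = 37.37 ft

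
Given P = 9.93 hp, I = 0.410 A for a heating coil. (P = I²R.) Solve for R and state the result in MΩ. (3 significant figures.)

0.0440 MΩ

Rearranging P = I²R for R: R = P/I².
P = 9.93 hp = 7405 W; I = 0.410 A.
R = 44050 Ω
44050 Ω × (1 MΩ / 1.000×10^6 Ω) = 0.04405 MΩ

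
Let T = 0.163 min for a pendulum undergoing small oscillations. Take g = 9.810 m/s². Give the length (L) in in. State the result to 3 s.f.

Solving T = 2π√(L/g) for L: L = g·(T/2π)².
T = 0.163 min = 9.780 s; g = 9.810 m/s².
L = 23.77 m
23.77 m × (1 in / 0.02540 m) = 935.7 in

936 in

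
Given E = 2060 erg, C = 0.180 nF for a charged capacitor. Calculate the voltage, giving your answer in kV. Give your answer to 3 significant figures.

1.51 kV

Rearranging: V = √(2E/C).
E = 2060 erg = 2.060×10^-4 J; C = 0.180 nF = 1.800×10^-10 F.
V = 1513 V
1513 V × (1 kV / 1000 V) = 1.513 kV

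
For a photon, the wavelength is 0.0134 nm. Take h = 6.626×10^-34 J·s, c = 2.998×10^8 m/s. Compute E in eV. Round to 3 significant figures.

92500 eV

Directly: E = hc/λ.
λ = 0.0134 nm = 1.340×10^-11 m; h = 6.626×10^-34 J·s; c = 2.998×10^8 m/s.
E = 1.482×10^-14 J  (the unit combination reduces to kg·m²/s² = J)
1.482×10^-14 J × (1 eV / 1.602×10^-19 J) = 92527 eV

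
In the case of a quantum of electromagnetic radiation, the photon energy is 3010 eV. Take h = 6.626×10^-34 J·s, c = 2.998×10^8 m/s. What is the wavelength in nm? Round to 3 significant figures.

0.412 nm

Rearranging: λ = hc/E.
E = 3010 eV = 4.823×10^-16 J; h = 6.626×10^-34 J·s; c = 2.998×10^8 m/s.
λ = 4.119×10^-10 m
4.119×10^-10 m × (1 nm / 1.000×10^-9 m) = 0.4119 nm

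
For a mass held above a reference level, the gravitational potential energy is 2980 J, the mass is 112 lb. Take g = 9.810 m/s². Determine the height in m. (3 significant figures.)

5.98 m

Rearranging: h = PE/(m·g).
PE = 2980 J; m = 112 lb = 50.80 kg; g = 9.810 m/s².
h = 5.979 m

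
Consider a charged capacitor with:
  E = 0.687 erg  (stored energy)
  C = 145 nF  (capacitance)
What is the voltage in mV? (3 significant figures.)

Solving E = ½C·V² for V: V = √(2E/C).
E = 0.687 erg = 6.870×10^-8 J; C = 145 nF = 1.450×10^-7 F.
V = 0.9734 V
0.9734 V × (1 mV / 0.001000 V) = 973.4 mV

973 mV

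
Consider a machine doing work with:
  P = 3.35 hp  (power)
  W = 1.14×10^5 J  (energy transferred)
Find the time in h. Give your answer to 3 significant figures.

Rearranging: t = W/P.
P = 3.35 hp = 2498 W; W = 1.14×10^5 J.
t = 45.63 s
45.63 s × (1 h / 3600 s) = 0.01268 h

0.0127 h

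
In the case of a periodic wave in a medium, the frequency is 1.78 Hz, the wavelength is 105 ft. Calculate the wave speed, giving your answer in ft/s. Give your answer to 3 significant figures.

v is given directly by: v = fλ.
f = 1.78 Hz; λ = 105 ft = 32.00 m.
v = 56.97 m/s
56.97 m/s × (1 ft/s / 0.3048 m/s) = 186.9 ft/s

187 ft/s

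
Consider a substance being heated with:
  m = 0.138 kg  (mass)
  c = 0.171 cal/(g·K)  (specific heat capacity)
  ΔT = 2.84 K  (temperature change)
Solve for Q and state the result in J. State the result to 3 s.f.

Directly: Q = mcΔT.
m = 0.138 kg; c = 0.171 cal/(g·K) = 715.5 J/(kg·K); ΔT = 2.84 K.
Q = 280.4 J

280 J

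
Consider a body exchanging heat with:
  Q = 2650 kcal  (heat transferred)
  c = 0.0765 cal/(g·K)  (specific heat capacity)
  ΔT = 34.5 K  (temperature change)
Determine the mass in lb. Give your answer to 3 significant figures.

2210 lb

Solving Q = m·c·ΔT for m: m = Q/(c·ΔT).
Q = 2650 kcal = 1.109×10^7 J; c = 0.0765 cal/(g·K) = 320.1 J/(kg·K); ΔT = 34.5 K.
m = 1004 kg
1004 kg × (1 lb / 0.4536 kg) = 2214 lb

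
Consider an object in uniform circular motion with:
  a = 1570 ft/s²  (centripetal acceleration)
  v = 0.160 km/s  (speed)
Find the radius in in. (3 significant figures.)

2110 in

Solving a = v²/r for r: r = v²/a.
a = 1570 ft/s² = 478.5 m/s²; v = 0.160 km/s = 160.0 m/s.
r = 53.50 m
53.50 m × (1 in / 0.02540 m) = 2106 in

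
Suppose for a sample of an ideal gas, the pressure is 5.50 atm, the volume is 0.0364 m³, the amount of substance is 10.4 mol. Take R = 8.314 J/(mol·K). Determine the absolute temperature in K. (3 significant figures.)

235 K

From the ideal-gas law: T = PV/(nR).
P = 5.50 atm = 5.573×10^5 Pa; V = 0.0364 m³; n = 10.4 mol; R = 8.314 J/(mol·K).
T = 234.6 K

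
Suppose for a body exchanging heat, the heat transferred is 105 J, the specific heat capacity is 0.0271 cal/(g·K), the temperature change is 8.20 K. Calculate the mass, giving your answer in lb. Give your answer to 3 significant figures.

Rearranging: m = Q/(c·ΔT).
Q = 105 J; c = 0.0271 cal/(g·K) = 113.4 J/(kg·K); ΔT = 8.20 K.
m = 0.1129 kg
0.1129 kg × (1 lb / 0.4536 kg) = 0.2490 lb

0.249 lb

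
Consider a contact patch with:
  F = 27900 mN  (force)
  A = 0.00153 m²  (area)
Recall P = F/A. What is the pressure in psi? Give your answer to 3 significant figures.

2.64 psi

P is given directly by: P = F/A.
F = 27900 mN = 27.90 N; A = 0.00153 m².
P = 18235 Pa
18235 Pa × (1 psi / 6895 Pa) = 2.645 psi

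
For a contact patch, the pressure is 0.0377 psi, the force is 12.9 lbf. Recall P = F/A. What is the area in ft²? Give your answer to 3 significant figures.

2.38 ft²

Rearranging: A = F/P.
P = 0.0377 psi = 259.9 Pa; F = 12.9 lbf = 57.38 N.
A = 0.2208 m²
0.2208 m² × (1 ft² / 0.09290 m²) = 2.376 ft²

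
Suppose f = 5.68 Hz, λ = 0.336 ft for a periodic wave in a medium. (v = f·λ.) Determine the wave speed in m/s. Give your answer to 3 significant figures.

v is given directly by: v = fλ.
f = 5.68 Hz; λ = 0.336 ft = 0.1024 m.
v = 0.5817 m/s

0.582 m/s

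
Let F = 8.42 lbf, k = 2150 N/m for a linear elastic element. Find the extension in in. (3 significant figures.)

Solving F = k·x for x: x = F/k.
F = 8.42 lbf = 37.45 N; k = 2150 N/m.
x = 0.01742 m
0.01742 m × (1 in / 0.02540 m) = 0.6858 in

0.686 in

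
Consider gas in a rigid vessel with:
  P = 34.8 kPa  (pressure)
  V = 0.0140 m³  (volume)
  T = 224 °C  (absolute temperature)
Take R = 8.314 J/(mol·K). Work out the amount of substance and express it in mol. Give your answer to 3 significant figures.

From the ideal-gas law: n = PV/(RT).
P = 34.8 kPa = 34800 Pa; V = 0.0140 m³; T = 224 °C = 497.1 K; R = 8.314 J/(mol·K).
n = 0.1179 mol

0.118 mol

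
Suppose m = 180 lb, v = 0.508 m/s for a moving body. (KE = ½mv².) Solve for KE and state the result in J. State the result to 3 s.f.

10.5 J

KE is given directly by: KE = ½mv².
m = 180 lb = 81.65 kg; v = 0.508 m/s.
KE = 10.54 J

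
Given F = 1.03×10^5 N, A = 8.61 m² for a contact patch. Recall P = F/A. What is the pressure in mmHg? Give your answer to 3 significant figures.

Directly: P = F/A.
F = 1.03×10^5 N; A = 8.61 m².
P = 11963 Pa
11963 Pa × (1 mmHg / 133.3 Pa) = 89.73 mmHg

89.7 mmHg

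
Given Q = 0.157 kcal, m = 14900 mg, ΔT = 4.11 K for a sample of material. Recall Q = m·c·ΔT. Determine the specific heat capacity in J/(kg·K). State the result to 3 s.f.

10700 J/(kg·K)

Rearranging: c = Q/(m·ΔT).
Q = 0.157 kcal = 656.9 J; m = 14900 mg = 0.01490 kg; ΔT = 4.11 K.
c = 10727 J/(kg·K)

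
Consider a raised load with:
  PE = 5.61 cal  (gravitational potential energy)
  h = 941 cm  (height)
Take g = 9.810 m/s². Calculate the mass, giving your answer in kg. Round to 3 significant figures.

Rearranging: m = PE/(g·h).
PE = 5.61 cal = 23.47 J; h = 941 cm = 9.410 m; g = 9.810 m/s².
m = 0.2543 kg

0.254 kg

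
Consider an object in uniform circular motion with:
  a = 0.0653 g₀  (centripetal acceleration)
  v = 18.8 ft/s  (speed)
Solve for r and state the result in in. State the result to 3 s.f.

2020 in

Solving a = v²/r for r: r = v²/a.
a = 0.0653 g₀ = 0.6404 m/s²; v = 18.8 ft/s = 5.730 m/s.
r = 51.28 m
51.28 m × (1 in / 0.02540 m) = 2019 in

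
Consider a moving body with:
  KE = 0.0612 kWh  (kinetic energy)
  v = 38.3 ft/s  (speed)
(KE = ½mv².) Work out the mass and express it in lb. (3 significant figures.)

Rearranging KE = ½mv² for m: m = 2·KE/v².
KE = 0.0612 kWh = 2.203×10^5 J; v = 38.3 ft/s = 11.67 m/s.
m = 3233 kg
3233 kg × (1 lb / 0.4536 kg) = 7128 lb

7130 lb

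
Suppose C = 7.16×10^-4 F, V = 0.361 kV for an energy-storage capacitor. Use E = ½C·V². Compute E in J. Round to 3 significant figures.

46.7 J

E is given directly by: E = ½CV².
C = 7.16×10^-4 F; V = 0.361 kV = 361.0 V.
E = 46.65 J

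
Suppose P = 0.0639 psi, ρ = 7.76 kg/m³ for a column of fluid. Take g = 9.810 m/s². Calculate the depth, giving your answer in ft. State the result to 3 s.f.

19.0 ft

Rearranging: h = P/(ρ·g).
P = 0.0639 psi = 440.6 Pa; ρ = 7.76 kg/m³; g = 9.810 m/s².
h = 5.787 m
5.787 m × (1 ft / 0.3048 m) = 18.99 ft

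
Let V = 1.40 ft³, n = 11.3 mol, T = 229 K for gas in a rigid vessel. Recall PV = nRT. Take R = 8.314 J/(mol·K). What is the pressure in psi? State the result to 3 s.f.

78.7 psi

P is given directly by: P = nRT/V.
V = 1.40 ft³ = 0.03964 m³; n = 11.3 mol; T = 229 K; R = 8.314 J/(mol·K).
P = 5.427×10^5 Pa
5.427×10^5 Pa × (1 psi / 6895 Pa) = 78.71 psi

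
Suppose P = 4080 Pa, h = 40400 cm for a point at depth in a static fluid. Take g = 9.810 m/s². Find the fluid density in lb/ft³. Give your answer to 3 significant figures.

0.0643 lb/ft³

Solving P = ρ·g·h for ρ: ρ = P/(g·h).
P = 4080 Pa; h = 40400 cm = 404.0 m; g = 9.810 m/s².
ρ = 1.029 kg/m³
1.029 kg/m³ × (1 lb/ft³ / 16.02 kg/m³) = 0.06427 lb/ft³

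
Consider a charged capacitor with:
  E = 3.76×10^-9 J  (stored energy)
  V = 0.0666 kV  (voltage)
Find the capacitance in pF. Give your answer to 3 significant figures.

Solving E = ½C·V² for C: C = 2E/V².
E = 3.76×10^-9 J; V = 0.0666 kV = 66.60 V.
C = 1.695×10^-12 F
1.695×10^-12 F × (1 pF / 1.000×10^-12 F) = 1.695 pF

1.70 pF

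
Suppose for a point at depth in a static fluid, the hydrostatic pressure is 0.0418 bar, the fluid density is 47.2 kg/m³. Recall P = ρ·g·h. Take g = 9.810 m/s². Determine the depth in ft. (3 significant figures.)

Rearranging P = ρ·g·h for h: h = P/(ρ·g).
P = 0.0418 bar = 4180 Pa; ρ = 47.2 kg/m³; g = 9.810 m/s².
h = 9.027 m
9.027 m × (1 ft / 0.3048 m) = 29.62 ft

29.6 ft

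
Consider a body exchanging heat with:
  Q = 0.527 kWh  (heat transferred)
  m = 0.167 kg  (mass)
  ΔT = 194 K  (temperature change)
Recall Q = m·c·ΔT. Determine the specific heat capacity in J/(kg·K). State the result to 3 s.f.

58600 J/(kg·K)

Solving Q = m·c·ΔT for c: c = Q/(m·ΔT).
Q = 0.527 kWh = 1.897×10^6 J; m = 0.167 kg; ΔT = 194 K.
c = 58559 J/(kg·K)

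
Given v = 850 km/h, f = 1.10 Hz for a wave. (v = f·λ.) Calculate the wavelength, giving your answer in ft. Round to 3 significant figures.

704 ft

Solving v = f·λ for λ: λ = v/f.
v = 850 km/h = 236.1 m/s; f = 1.10 Hz.
λ = 214.6 m
214.6 m × (1 ft / 0.3048 m) = 704.2 ft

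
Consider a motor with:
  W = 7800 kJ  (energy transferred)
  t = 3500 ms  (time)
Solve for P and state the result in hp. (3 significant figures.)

2990 hp

Directly: P = W/t.
W = 7800 kJ = 7.800×10^6 J; t = 3500 ms = 3.500 s.
P = 2.229×10^6 W
2.229×10^6 W × (1 hp / 745.7 W) = 2989 hp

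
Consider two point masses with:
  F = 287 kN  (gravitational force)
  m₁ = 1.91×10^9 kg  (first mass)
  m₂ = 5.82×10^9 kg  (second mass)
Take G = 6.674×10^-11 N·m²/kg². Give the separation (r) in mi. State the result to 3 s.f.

Rearranging: r = √(G·m₁m₂/F).
F = 287 kN = 2.870×10^5 N; m₁ = 1.91×10^9 kg; m₂ = 5.82×10^9 kg; G = 6.674×10^-11 N·m²/kg².
r = 50.84 m
50.84 m × (1 mi / 1609 m) = 0.03159 mi

0.0316 mi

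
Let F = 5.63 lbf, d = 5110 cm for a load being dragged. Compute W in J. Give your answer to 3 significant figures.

Directly: W = F·d.
F = 5.63 lbf = 25.04 N; d = 5110 cm = 51.10 m.
W = 1280 J

1280 J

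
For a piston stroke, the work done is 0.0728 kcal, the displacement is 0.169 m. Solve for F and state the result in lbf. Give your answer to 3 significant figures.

Rearranging W = F·d for F: F = W/d.
W = 0.0728 kcal = 304.6 J; d = 0.169 m.
F = 1802 N
1802 N × (1 lbf / 4.448 N) = 405.2 lbf

405 lbf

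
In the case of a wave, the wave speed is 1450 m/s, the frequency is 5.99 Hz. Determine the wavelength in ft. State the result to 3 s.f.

Rearranging: λ = v/f.
v = 1450 m/s; f = 5.99 Hz.
λ = 242.1 m
242.1 m × (1 ft / 0.3048 m) = 794.2 ft

794 ft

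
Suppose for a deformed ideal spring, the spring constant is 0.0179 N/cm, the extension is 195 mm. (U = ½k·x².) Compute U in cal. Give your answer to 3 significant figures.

Directly: U = ½kx².
k = 0.0179 N/cm = 1.790 N/m; x = 195 mm = 0.1950 m.
U = 0.03403 J
0.03403 J × (1 cal / 4.184 J) = 0.008134 cal

0.00813 cal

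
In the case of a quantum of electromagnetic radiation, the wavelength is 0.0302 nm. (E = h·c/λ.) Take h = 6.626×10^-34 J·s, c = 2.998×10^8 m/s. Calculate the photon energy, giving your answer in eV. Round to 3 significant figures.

E is given directly by: E = hc/λ.
λ = 0.0302 nm = 3.020×10^-11 m; h = 6.626×10^-34 J·s; c = 2.998×10^8 m/s.
E = 6.578×10^-15 J
6.578×10^-15 J × (1 eV / 1.602×10^-19 J) = 41055 eV

41100 eV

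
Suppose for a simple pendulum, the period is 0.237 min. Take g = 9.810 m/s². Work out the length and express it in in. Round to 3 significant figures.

Rearranging: L = g·(T/2π)².
T = 0.237 min = 14.22 s; g = 9.810 m/s².
L = 50.25 m
50.25 m × (1 in / 0.02540 m) = 1978 in

1980 in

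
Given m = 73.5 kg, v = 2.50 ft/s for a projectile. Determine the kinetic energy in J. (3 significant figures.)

KE is given directly by: KE = ½mv².
m = 73.5 kg; v = 2.50 ft/s = 0.7620 m/s.
KE = 21.34 J

21.3 J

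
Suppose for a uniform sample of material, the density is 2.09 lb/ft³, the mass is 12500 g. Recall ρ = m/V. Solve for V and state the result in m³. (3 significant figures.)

0.373 m³

Rearranging: V = m/ρ.
ρ = 2.09 lb/ft³ = 33.48 kg/m³; m = 12500 g = 12.50 kg.
V = 0.3734 m³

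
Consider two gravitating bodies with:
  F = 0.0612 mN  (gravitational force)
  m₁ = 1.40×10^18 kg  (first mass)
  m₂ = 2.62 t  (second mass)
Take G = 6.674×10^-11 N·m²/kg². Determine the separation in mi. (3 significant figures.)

39300 mi

From Newton's law of gravitation: r = √(G·m₁m₂/F).
F = 0.0612 mN = 6.120×10^-5 N; m₁ = 1.40×10^18 kg; m₂ = 2.62 t = 2620 kg; G = 6.674×10^-11 N·m²/kg².
r = 6.325×10^7 m
6.325×10^7 m × (1 mi / 1609 m) = 39299 mi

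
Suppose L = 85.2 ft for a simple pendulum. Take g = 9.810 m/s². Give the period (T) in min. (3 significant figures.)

0.170 min

T is given directly by: T = 2π√(L/g).
L = 85.2 ft = 25.97 m; g = 9.810 m/s².
T = 10.22 s
10.22 s × (1 min / 60.00 s) = 0.1704 min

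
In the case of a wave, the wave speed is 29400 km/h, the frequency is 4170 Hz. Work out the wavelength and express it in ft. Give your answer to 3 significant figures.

6.43 ft

Solving v = f·λ for λ: λ = v/f.
v = 29400 km/h = 8167 m/s; f = 4170 Hz.
λ = 1.958 m
1.958 m × (1 ft / 0.3048 m) = 6.425 ft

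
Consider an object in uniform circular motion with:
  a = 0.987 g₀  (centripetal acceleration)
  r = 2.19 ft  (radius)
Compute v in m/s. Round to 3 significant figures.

2.54 m/s

Rearranging a = v²/r for v: v = √(a·r).
a = 0.987 g₀ = 9.679 m/s²; r = 2.19 ft = 0.6675 m.
v = 2.542 m/s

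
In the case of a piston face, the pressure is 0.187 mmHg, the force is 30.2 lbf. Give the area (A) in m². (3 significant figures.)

5.39 m²

Solving P = F/A for A: A = F/P.
P = 0.187 mmHg = 24.93 Pa; F = 30.2 lbf = 134.3 N.
A = 5.388 m²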